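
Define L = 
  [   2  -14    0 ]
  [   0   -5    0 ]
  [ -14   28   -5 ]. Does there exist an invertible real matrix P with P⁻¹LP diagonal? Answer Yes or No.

Yes

Characteristic polynomial: p(s) = s^3 + 8s^2 + 5s - 50 = (s - 2)(s + 5)^2.
s = -5 has algebraic multiplicity 2; rank(L + 5I) = 1, so geometric multiplicity = 2.
Every eigenvalue has geometric = algebraic multiplicity, so L is diagonalizable.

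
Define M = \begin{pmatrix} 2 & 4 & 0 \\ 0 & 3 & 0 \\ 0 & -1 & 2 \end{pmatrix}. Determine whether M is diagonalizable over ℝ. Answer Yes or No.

Characteristic polynomial: p(λ) = λ^3 - 7λ^2 + 16λ - 12 = (λ - 3)(λ - 2)^2.
λ = 2 has algebraic multiplicity 2; rank(M − 2I) = 1, so geometric multiplicity = 2.
Every eigenvalue has geometric = algebraic multiplicity, so M is diagonalizable.

Yes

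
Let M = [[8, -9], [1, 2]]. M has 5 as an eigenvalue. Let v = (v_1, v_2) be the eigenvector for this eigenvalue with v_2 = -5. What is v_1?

M − 5I = [[3, -9], [1, -3]].
Solving (M − 5I)v = 0 gives the eigenspace spanned by (-15, -5).
With v_2 = -5, v = (-15, -5), so v_1 = -15.

-15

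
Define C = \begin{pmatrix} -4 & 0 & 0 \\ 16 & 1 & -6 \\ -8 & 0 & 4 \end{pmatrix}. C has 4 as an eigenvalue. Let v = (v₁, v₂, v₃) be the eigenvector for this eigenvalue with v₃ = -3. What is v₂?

C − 4I = [[-8, 0, 0], [16, -3, -6], [-8, 0, 0]].
Solving (C − 4I)v = 0 gives the eigenspace spanned by (0, 6, -3).
With v₃ = -3, v = (0, 6, -3), so v₂ = 6.

6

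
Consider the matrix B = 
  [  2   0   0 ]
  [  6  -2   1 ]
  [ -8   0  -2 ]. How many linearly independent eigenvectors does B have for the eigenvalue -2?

1

B + 2I = [[4, 0, 0], [6, 0, 1], [-8, 0, 0]].
This matrix has rank 2, so its null space has dimension 3 − 2 = 1.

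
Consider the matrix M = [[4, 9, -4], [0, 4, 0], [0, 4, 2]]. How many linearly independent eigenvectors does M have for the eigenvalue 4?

1

M − 4I = [[0, 9, -4], [0, 0, 0], [0, 4, -2]].
This matrix has rank 2, so its null space has dimension 3 − 2 = 1.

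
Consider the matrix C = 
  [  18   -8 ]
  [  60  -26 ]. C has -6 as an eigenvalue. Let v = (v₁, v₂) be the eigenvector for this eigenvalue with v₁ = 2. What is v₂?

6

C + 6I = [[24, -8], [60, -20]].
Solving (C + 6I)v = 0 gives the eigenspace spanned by (2, 6).
With v₁ = 2, v = (2, 6), so v₂ = 6.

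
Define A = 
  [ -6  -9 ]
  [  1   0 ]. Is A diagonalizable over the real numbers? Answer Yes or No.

No

Characteristic polynomial: p(λ) = λ^2 + 6λ + 9 = (λ + 3)^2.
λ = -3 has algebraic multiplicity 2; rank(A + 3I) = 1, so geometric multiplicity = 1.
Geometric multiplicity < algebraic multiplicity, so A is not diagonalizable.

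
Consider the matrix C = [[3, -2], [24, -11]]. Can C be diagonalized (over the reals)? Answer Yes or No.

Yes

Characteristic polynomial: p(r) = r^2 + 8r + 15 = (r + 3)(r + 5).
All 2 eigenvalues are distinct, so C is diagonalizable.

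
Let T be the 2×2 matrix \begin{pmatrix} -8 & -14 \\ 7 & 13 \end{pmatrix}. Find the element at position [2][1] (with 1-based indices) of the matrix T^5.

7777

Characteristic polynomial: s^2 - 5s - 6 = (s - 6)(s + 1), so the eigenvalues are -1, 6.
s=6: eigenvector (1, -1).
s=-1: eigenvector (2, -1).
P = [[1, 2], [-1, -1]], D = diag(6, -1), P⁻¹ = [[-1, -2], [1, 1]].
T⁵ = P·diag(7776, -1)·P⁻¹ = [[-7778, -15554], [7777, 15553]].
The requested entry is 7777.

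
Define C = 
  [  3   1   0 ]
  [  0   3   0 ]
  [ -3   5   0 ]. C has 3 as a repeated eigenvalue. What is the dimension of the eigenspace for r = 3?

1

C − 3I = [[0, 1, 0], [0, 0, 0], [-3, 5, -3]].
This matrix has rank 2, so its null space has dimension 3 − 2 = 1.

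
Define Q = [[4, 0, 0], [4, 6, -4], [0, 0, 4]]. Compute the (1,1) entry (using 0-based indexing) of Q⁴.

1296

Characteristic polynomial: μ^3 - 14μ^2 + 64μ - 96 = (μ - 6)(μ - 4)^2, so the eigenvalues are 4, 4, 6.
μ=4: eigenvector (1, -2, 0).
μ=6: eigenvector (0, 1, 0).
μ=4: eigenvector (0, 2, 1).
P = [[1, 0, 0], [-2, 1, 2], [0, 0, 1]], D = diag(4, 6, 4), P⁻¹ = [[1, 0, 0], [2, 1, -2], [0, 0, 1]].
Q⁴ = P·diag(256, 1296, 256)·P⁻¹ = [[256, 0, 0], [2080, 1296, -2080], [0, 0, 256]].
The requested entry is 1296.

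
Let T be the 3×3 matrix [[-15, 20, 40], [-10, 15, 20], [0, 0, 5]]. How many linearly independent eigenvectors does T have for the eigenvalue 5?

2

T − 5I = [[-20, 20, 40], [-10, 10, 20], [0, 0, 0]].
This matrix has rank 1, so its null space has dimension 3 − 1 = 2.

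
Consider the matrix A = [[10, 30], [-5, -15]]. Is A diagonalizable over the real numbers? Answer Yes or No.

Yes

Characteristic polynomial: p(t) = t^2 + 5t = t(t + 5).
All 2 eigenvalues are distinct, so A is diagonalizable.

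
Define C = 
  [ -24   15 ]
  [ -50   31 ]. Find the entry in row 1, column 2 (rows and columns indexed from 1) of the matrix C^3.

645

Characteristic polynomial: t^2 - 7t + 6 = (t - 6)(t - 1), so the eigenvalues are 1, 6.
t=6: eigenvector (1, 2).
t=1: eigenvector (-3, -5).
P = [[1, -3], [2, -5]], D = diag(6, 1), P⁻¹ = [[-5, 3], [-2, 1]].
C³ = P·diag(216, 1)·P⁻¹ = [[-1074, 645], [-2150, 1291]].
The requested entry is 645.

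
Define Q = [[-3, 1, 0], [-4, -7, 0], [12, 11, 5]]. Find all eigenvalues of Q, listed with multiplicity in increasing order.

Characteristic polynomial: p(μ) = μ^3 + 5μ^2 - 25μ - 125 = (μ - 5)(μ + 5)^2.
Roots (with multiplicity): -5, -5, 5.

-5, -5, 5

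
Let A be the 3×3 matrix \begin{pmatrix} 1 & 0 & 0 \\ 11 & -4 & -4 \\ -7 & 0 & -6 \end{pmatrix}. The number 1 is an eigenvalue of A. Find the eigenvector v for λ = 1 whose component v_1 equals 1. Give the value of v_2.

A − 1I = [[0, 0, 0], [11, -5, -4], [-7, 0, -7]].
Solving (A − 1I)v = 0 gives the eigenspace spanned by (1, 3, -1).
With v_1 = 1, v = (1, 3, -1), so v_2 = 3.

3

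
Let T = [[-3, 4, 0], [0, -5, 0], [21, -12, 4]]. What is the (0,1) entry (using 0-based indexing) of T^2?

Characteristic polynomial: λ^3 + 4λ^2 - 17λ - 60 = (λ - 4)(λ + 3)(λ + 5), so the eigenvalues are -5, -3, 4.
λ=-3: eigenvector (1, 0, -3).
λ=-5: eigenvector (-2, 1, 6).
λ=4: eigenvector (0, 0, 1).
P = [[1, -2, 0], [0, 1, 0], [-3, 6, 1]], D = diag(-3, -5, 4), P⁻¹ = [[1, 2, 0], [0, 1, 0], [3, 0, 1]].
T² = P·diag(9, 25, 16)·P⁻¹ = [[9, -32, 0], [0, 25, 0], [21, 96, 16]].
The requested entry is -32.

-32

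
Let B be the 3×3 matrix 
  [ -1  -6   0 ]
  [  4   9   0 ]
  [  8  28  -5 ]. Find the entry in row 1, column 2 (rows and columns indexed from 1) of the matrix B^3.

Characteristic polynomial: r^3 - 3r^2 - 25r + 75 = (r - 5)(r - 3)(r + 5), so the eigenvalues are -5, 3, 5.
r=3: eigenvector (3, -2, -4).
r=5: eigenvector (-1, 1, 2).
r=-5: eigenvector (0, 0, 1).
P = [[3, -1, 0], [-2, 1, 0], [-4, 2, 1]], D = diag(3, 5, -5), P⁻¹ = [[1, 1, 0], [2, 3, 0], [0, -2, 1]].
B³ = P·diag(27, 125, -125)·P⁻¹ = [[-169, -294, 0], [196, 321, 0], [392, 892, -125]].
The requested entry is -294.

-294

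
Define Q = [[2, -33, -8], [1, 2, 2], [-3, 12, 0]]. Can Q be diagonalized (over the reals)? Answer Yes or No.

No

Characteristic polynomial: p(μ) = μ^3 - 4μ^2 - 11μ - 6 = (μ - 6)(μ + 1)^2.
μ = -1 has algebraic multiplicity 2; rank(Q + 1I) = 2, so geometric multiplicity = 1.
Geometric multiplicity < algebraic multiplicity, so Q is not diagonalizable.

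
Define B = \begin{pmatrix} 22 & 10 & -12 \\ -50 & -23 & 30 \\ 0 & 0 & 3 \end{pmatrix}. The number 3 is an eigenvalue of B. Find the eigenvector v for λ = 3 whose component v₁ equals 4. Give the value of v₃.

-2

B − 3I = [[19, 10, -12], [-50, -26, 30], [0, 0, 0]].
Solving (B − 3I)v = 0 gives the eigenspace spanned by (4, -10, -2).
With v₁ = 4, v = (4, -10, -2), so v₃ = -2.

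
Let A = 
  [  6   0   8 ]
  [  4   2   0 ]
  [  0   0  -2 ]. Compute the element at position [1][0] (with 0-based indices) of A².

Characteristic polynomial: μ^3 - 6μ^2 - 4μ + 24 = (μ - 6)(μ - 2)(μ + 2), so the eigenvalues are -2, 2, 6.
μ=2: eigenvector (0, 1, 0).
μ=6: eigenvector (1, 1, 0).
μ=-2: eigenvector (-1, 1, 1).
P = [[0, 1, -1], [1, 1, 1], [0, 0, 1]], D = diag(2, 6, -2), P⁻¹ = [[-1, 1, -2], [1, 0, 1], [0, 0, 1]].
A² = P·diag(4, 36, 4)·P⁻¹ = [[36, 0, 32], [32, 4, 32], [0, 0, 4]].
The requested entry is 32.

32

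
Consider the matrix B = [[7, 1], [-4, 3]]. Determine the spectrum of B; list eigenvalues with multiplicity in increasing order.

5, 5

Characteristic polynomial: p(λ) = λ^2 - 10λ + 25 = (λ - 5)^2.
Roots (with multiplicity): 5, 5.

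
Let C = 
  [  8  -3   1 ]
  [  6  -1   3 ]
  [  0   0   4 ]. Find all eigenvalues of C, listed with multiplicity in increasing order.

2, 4, 5

Characteristic polynomial: p(λ) = λ^3 - 11λ^2 + 38λ - 40 = (λ - 5)(λ - 4)(λ - 2).
Roots (with multiplicity): 2, 4, 5.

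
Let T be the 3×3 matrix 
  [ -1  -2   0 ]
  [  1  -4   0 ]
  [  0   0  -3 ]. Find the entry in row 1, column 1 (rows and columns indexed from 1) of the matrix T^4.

Characteristic polynomial: λ^3 + 8λ^2 + 21λ + 18 = (λ + 2)(λ + 3)^2, so the eigenvalues are -3, -3, -2.
λ=-3: eigenvector (1, 1, 0).
λ=-2: eigenvector (-2, -1, 0).
λ=-3: eigenvector (0, 0, 1).
P = [[1, -2, 0], [1, -1, 0], [0, 0, 1]], D = diag(-3, -2, -3), P⁻¹ = [[-1, 2, 0], [-1, 1, 0], [0, 0, 1]].
T⁴ = P·diag(81, 16, 81)·P⁻¹ = [[-49, 130, 0], [-65, 146, 0], [0, 0, 81]].
The requested entry is -49.

-49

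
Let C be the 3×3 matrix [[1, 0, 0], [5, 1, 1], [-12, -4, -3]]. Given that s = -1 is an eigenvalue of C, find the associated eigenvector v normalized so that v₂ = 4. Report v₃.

C + 1I = [[2, 0, 0], [5, 2, 1], [-12, -4, -2]].
Solving (C + 1I)v = 0 gives the eigenspace spanned by (0, 4, -8).
With v₂ = 4, v = (0, 4, -8), so v₃ = -8.

-8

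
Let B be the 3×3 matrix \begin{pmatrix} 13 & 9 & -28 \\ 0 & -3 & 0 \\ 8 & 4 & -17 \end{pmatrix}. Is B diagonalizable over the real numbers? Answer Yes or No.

No

Characteristic polynomial: p(μ) = μ^3 + 7μ^2 + 15μ + 9 = (μ + 1)(μ + 3)^2.
μ = -3 has algebraic multiplicity 2; rank(B + 3I) = 2, so geometric multiplicity = 1.
Geometric multiplicity < algebraic multiplicity, so B is not diagonalizable.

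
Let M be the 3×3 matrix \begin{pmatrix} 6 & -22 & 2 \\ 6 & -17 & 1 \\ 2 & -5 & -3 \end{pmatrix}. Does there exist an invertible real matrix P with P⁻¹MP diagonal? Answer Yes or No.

No

Characteristic polynomial: p(r) = r^3 + 14r^2 + 64r + 96 = (r + 4)^2(r + 6).
r = -4 has algebraic multiplicity 2; rank(M + 4I) = 2, so geometric multiplicity = 1.
Geometric multiplicity < algebraic multiplicity, so M is not diagonalizable.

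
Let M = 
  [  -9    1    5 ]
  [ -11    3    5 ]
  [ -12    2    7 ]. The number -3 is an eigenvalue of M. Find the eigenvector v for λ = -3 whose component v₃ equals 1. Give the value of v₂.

1

M + 3I = [[-6, 1, 5], [-11, 6, 5], [-12, 2, 10]].
Solving (M + 3I)v = 0 gives the eigenspace spanned by (1, 1, 1).
With v₃ = 1, v = (1, 1, 1), so v₂ = 1.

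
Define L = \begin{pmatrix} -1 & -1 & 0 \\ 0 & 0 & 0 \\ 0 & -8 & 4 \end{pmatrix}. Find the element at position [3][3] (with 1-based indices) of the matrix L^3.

Characteristic polynomial: r^3 - 3r^2 - 4r = r(r - 4)(r + 1), so the eigenvalues are -1, 0, 4.
r=-1: eigenvector (1, 0, 0).
r=0: eigenvector (-1, 1, 2).
r=4: eigenvector (0, 0, 1).
P = [[1, -1, 0], [0, 1, 0], [0, 2, 1]], D = diag(-1, 0, 4), P⁻¹ = [[1, 1, 0], [0, 1, 0], [0, -2, 1]].
L³ = P·diag(-1, 0, 64)·P⁻¹ = [[-1, -1, 0], [0, 0, 0], [0, -128, 64]].
The requested entry is 64.

64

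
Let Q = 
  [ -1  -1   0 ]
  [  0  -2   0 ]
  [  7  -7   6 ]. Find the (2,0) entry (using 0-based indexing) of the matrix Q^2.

35

Characteristic polynomial: t^3 - 3t^2 - 16t - 12 = (t - 6)(t + 1)(t + 2), so the eigenvalues are -2, -1, 6.
t=-1: eigenvector (1, 0, -1).
t=-2: eigenvector (1, 1, 0).
t=6: eigenvector (0, 0, 1).
P = [[1, 1, 0], [0, 1, 0], [-1, 0, 1]], D = diag(-1, -2, 6), P⁻¹ = [[1, -1, 0], [0, 1, 0], [1, -1, 1]].
Q² = P·diag(1, 4, 36)·P⁻¹ = [[1, 3, 0], [0, 4, 0], [35, -35, 36]].
The requested entry is 35.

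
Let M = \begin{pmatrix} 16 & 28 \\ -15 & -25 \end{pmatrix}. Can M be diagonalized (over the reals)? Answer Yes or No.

Yes

Characteristic polynomial: p(s) = s^2 + 9s + 20 = (s + 4)(s + 5).
All 2 eigenvalues are distinct, so M is diagonalizable.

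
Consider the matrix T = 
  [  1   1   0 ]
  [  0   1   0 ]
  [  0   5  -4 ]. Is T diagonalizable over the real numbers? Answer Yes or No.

Characteristic polynomial: p(μ) = μ^3 + 2μ^2 - 7μ + 4 = (μ - 1)^2(μ + 4).
μ = 1 has algebraic multiplicity 2; rank(T − 1I) = 2, so geometric multiplicity = 1.
Geometric multiplicity < algebraic multiplicity, so T is not diagonalizable.

No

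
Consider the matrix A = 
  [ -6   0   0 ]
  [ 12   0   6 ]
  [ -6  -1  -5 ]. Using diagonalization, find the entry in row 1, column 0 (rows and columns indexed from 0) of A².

-108

Characteristic polynomial: s^3 + 11s^2 + 36s + 36 = (s + 2)(s + 3)(s + 6), so the eigenvalues are -6, -3, -2.
s=-6: eigenvector (1, -4, 2).
s=-3: eigenvector (0, -2, 1).
s=-2: eigenvector (0, 3, -1).
P = [[1, 0, 0], [-4, -2, 3], [2, 1, -1]], D = diag(-6, -3, -2), P⁻¹ = [[1, 0, 0], [-2, 1, 3], [0, 1, 2]].
A² = P·diag(36, 9, 4)·P⁻¹ = [[36, 0, 0], [-108, -6, -30], [54, 5, 19]].
The requested entry is -108.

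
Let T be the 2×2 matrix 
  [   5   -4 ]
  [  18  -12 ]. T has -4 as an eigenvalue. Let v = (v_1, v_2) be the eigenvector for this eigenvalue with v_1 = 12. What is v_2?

T + 4I = [[9, -4], [18, -8]].
Solving (T + 4I)v = 0 gives the eigenspace spanned by (12, 27).
With v_1 = 12, v = (12, 27), so v_2 = 27.

27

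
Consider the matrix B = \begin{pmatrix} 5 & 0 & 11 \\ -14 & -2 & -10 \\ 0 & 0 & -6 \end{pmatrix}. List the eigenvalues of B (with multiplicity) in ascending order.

-6, -2, 5

Characteristic polynomial: p(t) = t^3 + 3t^2 - 28t - 60 = (t - 5)(t + 2)(t + 6).
Roots (with multiplicity): -6, -2, 5.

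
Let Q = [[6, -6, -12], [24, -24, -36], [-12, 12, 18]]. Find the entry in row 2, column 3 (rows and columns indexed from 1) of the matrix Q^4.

-2592

Characteristic polynomial: r^3 - 36r = r(r - 6)(r + 6), so the eigenvalues are -6, 0, 6.
r=6: eigenvector (1, 2, -1).
r=0: eigenvector (1, 1, 0).
r=-6: eigenvector (0, -2, 1).
P = [[1, 1, 0], [2, 1, -2], [-1, 0, 1]], D = diag(6, 0, -6), P⁻¹ = [[1, -1, -2], [0, 1, 2], [1, -1, -1]].
Q⁴ = P·diag(1296, 0, 1296)·P⁻¹ = [[1296, -1296, -2592], [0, 0, -2592], [0, 0, 1296]].
The requested entry is -2592.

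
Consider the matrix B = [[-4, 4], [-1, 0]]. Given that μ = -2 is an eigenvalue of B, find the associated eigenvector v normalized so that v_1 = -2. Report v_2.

B + 2I = [[-2, 4], [-1, 2]].
Solving (B + 2I)v = 0 gives the eigenspace spanned by (-2, -1).
With v_1 = -2, v = (-2, -1), so v_2 = -1.

-1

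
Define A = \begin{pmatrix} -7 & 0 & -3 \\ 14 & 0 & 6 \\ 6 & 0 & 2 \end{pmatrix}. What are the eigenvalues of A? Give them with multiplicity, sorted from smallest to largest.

-4, -1, 0

Characteristic polynomial: p(t) = t^3 + 5t^2 + 4t = t(t + 1)(t + 4).
Roots (with multiplicity): -4, -1, 0.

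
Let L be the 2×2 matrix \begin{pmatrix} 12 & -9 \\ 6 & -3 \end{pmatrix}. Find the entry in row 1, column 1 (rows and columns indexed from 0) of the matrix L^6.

-91125

Characteristic polynomial: λ^2 - 9λ + 18 = (λ - 6)(λ - 3), so the eigenvalues are 3, 6.
λ=6: eigenvector (-3, -2).
λ=3: eigenvector (1, 1).
P = [[-3, 1], [-2, 1]], D = diag(6, 3), P⁻¹ = [[-1, 1], [-2, 3]].
L⁶ = P·diag(46656, 729)·P⁻¹ = [[138510, -137781], [91854, -91125]].
The requested entry is -91125.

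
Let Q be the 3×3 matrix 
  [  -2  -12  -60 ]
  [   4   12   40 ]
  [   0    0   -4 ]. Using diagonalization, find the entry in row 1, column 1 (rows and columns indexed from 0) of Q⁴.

4416

Characteristic polynomial: λ^3 - 6λ^2 - 16λ + 96 = (λ - 6)(λ - 4)(λ + 4), so the eigenvalues are -4, 4, 6.
λ=-4: eigenvector (6, -4, 1).
λ=4: eigenvector (-2, 1, 0).
λ=6: eigenvector (-3, 2, 0).
P = [[6, -2, -3], [-4, 1, 2], [1, 0, 0]], D = diag(-4, 4, 6), P⁻¹ = [[0, 0, 1], [-2, -3, 0], [1, 2, 2]].
Q⁴ = P·diag(256, 256, 1296)·P⁻¹ = [[-2864, -6240, -6240], [2080, 4416, 4160], [0, 0, 256]].
The requested entry is 4416.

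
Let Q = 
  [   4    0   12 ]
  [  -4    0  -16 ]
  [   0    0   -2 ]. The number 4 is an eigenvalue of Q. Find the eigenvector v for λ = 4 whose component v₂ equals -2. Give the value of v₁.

Q − 4I = [[0, 0, 12], [-4, -4, -16], [0, 0, -6]].
Solving (Q − 4I)v = 0 gives the eigenspace spanned by (2, -2, 0).
With v₂ = -2, v = (2, -2, 0), so v₁ = 2.

2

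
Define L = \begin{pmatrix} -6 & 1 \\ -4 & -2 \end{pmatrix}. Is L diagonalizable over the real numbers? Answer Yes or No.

Characteristic polynomial: p(μ) = μ^2 + 8μ + 16 = (μ + 4)^2.
μ = -4 has algebraic multiplicity 2; rank(L + 4I) = 1, so geometric multiplicity = 1.
Geometric multiplicity < algebraic multiplicity, so L is not diagonalizable.

No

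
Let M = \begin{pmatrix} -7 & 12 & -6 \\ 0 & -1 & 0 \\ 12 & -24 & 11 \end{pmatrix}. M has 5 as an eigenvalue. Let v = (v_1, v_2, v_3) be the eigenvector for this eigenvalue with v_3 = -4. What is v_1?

M − 5I = [[-12, 12, -6], [0, -6, 0], [12, -24, 6]].
Solving (M − 5I)v = 0 gives the eigenspace spanned by (2, 0, -4).
With v_3 = -4, v = (2, 0, -4), so v_1 = 2.

2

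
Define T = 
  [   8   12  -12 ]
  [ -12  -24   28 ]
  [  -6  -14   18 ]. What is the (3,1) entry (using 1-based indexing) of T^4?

240

Characteristic polynomial: s^3 - 2s^2 - 16s + 32 = (s - 4)(s - 2)(s + 4), so the eigenvalues are -4, 2, 4.
s=-4: eigenvector (-1, 2, 1).
s=2: eigenvector (-2, 2, 1).
s=4: eigenvector (0, 1, 1).
P = [[-1, -2, 0], [2, 2, 1], [1, 1, 1]], D = diag(-4, 2, 4), P⁻¹ = [[1, 2, -2], [-1, -1, 1], [0, -1, 2]].
T⁴ = P·diag(256, 16, 256)·P⁻¹ = [[-224, -480, 480], [480, 736, -480], [240, 240, 16]].
The requested entry is 240.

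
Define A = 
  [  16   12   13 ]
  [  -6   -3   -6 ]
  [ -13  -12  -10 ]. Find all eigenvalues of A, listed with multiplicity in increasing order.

-3, 3, 3

Characteristic polynomial: p(λ) = λ^3 - 3λ^2 - 9λ + 27 = (λ - 3)^2(λ + 3).
Roots (with multiplicity): -3, 3, 3.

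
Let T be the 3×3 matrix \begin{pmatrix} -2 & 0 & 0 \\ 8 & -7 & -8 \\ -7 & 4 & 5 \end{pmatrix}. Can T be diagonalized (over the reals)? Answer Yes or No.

Characteristic polynomial: p(s) = s^3 + 4s^2 + s - 6 = (s - 1)(s + 2)(s + 3).
All 3 eigenvalues are distinct, so T is diagonalizable.

Yes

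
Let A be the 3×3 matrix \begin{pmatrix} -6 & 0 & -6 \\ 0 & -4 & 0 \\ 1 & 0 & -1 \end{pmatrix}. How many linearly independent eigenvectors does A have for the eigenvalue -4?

A + 4I = [[-2, 0, -6], [0, 0, 0], [1, 0, 3]].
This matrix has rank 1, so its null space has dimension 3 − 1 = 2.

2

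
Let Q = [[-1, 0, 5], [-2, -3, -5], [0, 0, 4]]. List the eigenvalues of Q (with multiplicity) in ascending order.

-3, -1, 4

Characteristic polynomial: p(t) = t^3 - 13t - 12 = (t - 4)(t + 1)(t + 3).
Roots (with multiplicity): -3, -1, 4.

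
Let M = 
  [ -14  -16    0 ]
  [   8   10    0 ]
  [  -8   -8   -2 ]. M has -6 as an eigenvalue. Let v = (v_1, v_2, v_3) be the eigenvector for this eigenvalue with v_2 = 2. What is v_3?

M + 6I = [[-8, -16, 0], [8, 16, 0], [-8, -8, 4]].
Solving (M + 6I)v = 0 gives the eigenspace spanned by (-4, 2, -4).
With v_2 = 2, v = (-4, 2, -4), so v_3 = -4.

-4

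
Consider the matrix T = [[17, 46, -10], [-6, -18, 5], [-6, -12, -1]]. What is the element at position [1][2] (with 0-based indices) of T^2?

-35

Characteristic polynomial: s^3 + 2s^2 - 29s - 30 = (s - 5)(s + 1)(s + 6), so the eigenvalues are -6, -1, 5.
s=5: eigenvector (3, -1, -1).
s=-6: eigenvector (-2, 1, 0).
s=-1: eigenvector (-2, 1, 1).
P = [[3, -2, -2], [-1, 1, 1], [-1, 0, 1]], D = diag(5, -6, -1), P⁻¹ = [[1, 2, 0], [0, 1, -1], [1, 2, 1]].
T² = P·diag(25, 36, 1)·P⁻¹ = [[73, 74, 70], [-24, -12, -35], [-24, -48, 1]].
The requested entry is -35.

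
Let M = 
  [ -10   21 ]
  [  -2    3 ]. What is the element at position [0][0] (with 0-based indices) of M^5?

-5710

Characteristic polynomial: s^2 + 7s + 12 = (s + 3)(s + 4), so the eigenvalues are -4, -3.
s=-3: eigenvector (3, 1).
s=-4: eigenvector (7, 2).
P = [[3, 7], [1, 2]], D = diag(-3, -4), P⁻¹ = [[-2, 7], [1, -3]].
M⁵ = P·diag(-243, -1024)·P⁻¹ = [[-5710, 16401], [-1562, 4443]].
The requested entry is -5710.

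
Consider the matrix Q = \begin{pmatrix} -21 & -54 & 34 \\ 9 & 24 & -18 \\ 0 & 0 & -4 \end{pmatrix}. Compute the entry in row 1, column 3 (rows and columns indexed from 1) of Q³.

Characteristic polynomial: λ^3 + λ^2 - 30λ - 72 = (λ - 6)(λ + 3)(λ + 4), so the eigenvalues are -4, -3, 6.
λ=-3: eigenvector (3, -1, 0).
λ=6: eigenvector (-2, 1, 0).
λ=-4: eigenvector (2, 0, 1).
P = [[3, -2, 2], [-1, 1, 0], [0, 0, 1]], D = diag(-3, 6, -4), P⁻¹ = [[1, 2, -2], [1, 3, -2], [0, 0, 1]].
Q³ = P·diag(-27, 216, -64)·P⁻¹ = [[-513, -1458, 898], [243, 702, -486], [0, 0, -64]].
The requested entry is 898.

898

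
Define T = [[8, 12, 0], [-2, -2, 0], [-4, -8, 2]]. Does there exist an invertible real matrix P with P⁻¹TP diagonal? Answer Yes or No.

Yes

Characteristic polynomial: p(s) = s^3 - 8s^2 + 20s - 16 = (s - 4)(s - 2)^2.
s = 2 has algebraic multiplicity 2; rank(T − 2I) = 1, so geometric multiplicity = 2.
Every eigenvalue has geometric = algebraic multiplicity, so T is diagonalizable.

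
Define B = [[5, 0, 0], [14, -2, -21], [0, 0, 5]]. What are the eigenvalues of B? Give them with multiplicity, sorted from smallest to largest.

-2, 5, 5

Characteristic polynomial: p(λ) = λ^3 - 8λ^2 + 5λ + 50 = (λ - 5)^2(λ + 2).
Roots (with multiplicity): -2, 5, 5.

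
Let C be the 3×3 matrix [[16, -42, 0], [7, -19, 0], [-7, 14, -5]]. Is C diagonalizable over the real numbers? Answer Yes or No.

Yes

Characteristic polynomial: p(r) = r^3 + 8r^2 + 5r - 50 = (r - 2)(r + 5)^2.
r = -5 has algebraic multiplicity 2; rank(C + 5I) = 1, so geometric multiplicity = 2.
Every eigenvalue has geometric = algebraic multiplicity, so C is diagonalizable.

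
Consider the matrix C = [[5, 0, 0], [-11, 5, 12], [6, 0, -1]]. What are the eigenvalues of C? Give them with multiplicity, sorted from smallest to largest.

Characteristic polynomial: p(μ) = μ^3 - 9μ^2 + 15μ + 25 = (μ - 5)^2(μ + 1).
Roots (with multiplicity): -1, 5, 5.

-1, 5, 5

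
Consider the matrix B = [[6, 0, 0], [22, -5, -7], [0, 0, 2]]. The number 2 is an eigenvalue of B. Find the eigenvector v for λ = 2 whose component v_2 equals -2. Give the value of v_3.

2

B − 2I = [[4, 0, 0], [22, -7, -7], [0, 0, 0]].
Solving (B − 2I)v = 0 gives the eigenspace spanned by (0, -2, 2).
With v_2 = -2, v = (0, -2, 2), so v_3 = 2.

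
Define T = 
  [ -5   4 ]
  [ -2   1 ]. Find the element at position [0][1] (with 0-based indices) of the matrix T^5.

Characteristic polynomial: r^2 + 4r + 3 = (r + 1)(r + 3), so the eigenvalues are -3, -1.
r=-1: eigenvector (1, 1).
r=-3: eigenvector (-2, -1).
P = [[1, -2], [1, -1]], D = diag(-1, -3), P⁻¹ = [[-1, 2], [-1, 1]].
T⁵ = P·diag(-1, -243)·P⁻¹ = [[-485, 484], [-242, 241]].
The requested entry is 484.

484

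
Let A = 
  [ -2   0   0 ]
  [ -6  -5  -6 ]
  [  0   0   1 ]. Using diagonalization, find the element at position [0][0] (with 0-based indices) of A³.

-8

Characteristic polynomial: μ^3 + 6μ^2 + 3μ - 10 = (μ - 1)(μ + 2)(μ + 5), so the eigenvalues are -5, -2, 1.
μ=-2: eigenvector (1, -2, 0).
μ=-5: eigenvector (0, 1, 0).
μ=1: eigenvector (0, -1, 1).
P = [[1, 0, 0], [-2, 1, -1], [0, 0, 1]], D = diag(-2, -5, 1), P⁻¹ = [[1, 0, 0], [2, 1, 1], [0, 0, 1]].
A³ = P·diag(-8, -125, 1)·P⁻¹ = [[-8, 0, 0], [-234, -125, -126], [0, 0, 1]].
The requested entry is -8.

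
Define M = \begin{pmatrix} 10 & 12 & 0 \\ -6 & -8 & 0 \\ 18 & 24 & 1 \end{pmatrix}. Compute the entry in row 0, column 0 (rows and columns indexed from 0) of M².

Characteristic polynomial: λ^3 - 3λ^2 - 6λ + 8 = (λ - 4)(λ - 1)(λ + 2), so the eigenvalues are -2, 1, 4.
λ=-2: eigenvector (1, -1, 2).
λ=4: eigenvector (2, -1, 4).
λ=1: eigenvector (0, 0, 1).
P = [[1, 2, 0], [-1, -1, 0], [2, 4, 1]], D = diag(-2, 4, 1), P⁻¹ = [[-1, -2, 0], [1, 1, 0], [-2, 0, 1]].
M² = P·diag(4, 16, 1)·P⁻¹ = [[28, 24, 0], [-12, -8, 0], [54, 48, 1]].
The requested entry is 28.

28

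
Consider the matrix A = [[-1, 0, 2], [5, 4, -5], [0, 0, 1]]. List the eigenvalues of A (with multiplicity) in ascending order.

Characteristic polynomial: p(s) = s^3 - 4s^2 - s + 4 = (s - 4)(s - 1)(s + 1).
Roots (with multiplicity): -1, 1, 4.

-1, 1, 4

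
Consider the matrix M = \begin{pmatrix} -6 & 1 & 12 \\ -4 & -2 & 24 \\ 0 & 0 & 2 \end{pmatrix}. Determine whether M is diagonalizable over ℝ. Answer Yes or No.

Characteristic polynomial: p(μ) = μ^3 + 6μ^2 - 32 = (μ - 2)(μ + 4)^2.
μ = -4 has algebraic multiplicity 2; rank(M + 4I) = 2, so geometric multiplicity = 1.
Geometric multiplicity < algebraic multiplicity, so M is not diagonalizable.

No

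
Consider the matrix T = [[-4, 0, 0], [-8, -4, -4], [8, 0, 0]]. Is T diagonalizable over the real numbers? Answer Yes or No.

Yes

Characteristic polynomial: p(μ) = μ^3 + 8μ^2 + 16μ = μ(μ + 4)^2.
μ = -4 has algebraic multiplicity 2; rank(T + 4I) = 1, so geometric multiplicity = 2.
Every eigenvalue has geometric = algebraic multiplicity, so T is diagonalizable.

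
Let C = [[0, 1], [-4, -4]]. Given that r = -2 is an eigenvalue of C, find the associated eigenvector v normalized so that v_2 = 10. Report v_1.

C + 2I = [[2, 1], [-4, -2]].
Solving (C + 2I)v = 0 gives the eigenspace spanned by (-5, 10).
With v_2 = 10, v = (-5, 10), so v_1 = -5.

-5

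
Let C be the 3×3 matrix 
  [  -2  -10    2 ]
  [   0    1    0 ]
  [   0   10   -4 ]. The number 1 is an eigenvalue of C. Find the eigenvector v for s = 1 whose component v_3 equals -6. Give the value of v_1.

6

C − 1I = [[-3, -10, 2], [0, 0, 0], [0, 10, -5]].
Solving (C − 1I)v = 0 gives the eigenspace spanned by (6, -3, -6).
With v_3 = -6, v = (6, -3, -6), so v_1 = 6.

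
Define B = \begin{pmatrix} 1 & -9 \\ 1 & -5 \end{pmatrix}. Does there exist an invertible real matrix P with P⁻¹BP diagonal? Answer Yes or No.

Characteristic polynomial: p(s) = s^2 + 4s + 4 = (s + 2)^2.
s = -2 has algebraic multiplicity 2; rank(B + 2I) = 1, so geometric multiplicity = 1.
Geometric multiplicity < algebraic multiplicity, so B is not diagonalizable.

No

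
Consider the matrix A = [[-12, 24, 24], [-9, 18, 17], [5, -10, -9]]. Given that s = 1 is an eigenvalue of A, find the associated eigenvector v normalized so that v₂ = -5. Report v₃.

5

A − 1I = [[-13, 24, 24], [-9, 17, 17], [5, -10, -10]].
Solving (A − 1I)v = 0 gives the eigenspace spanned by (0, -5, 5).
With v₂ = -5, v = (0, -5, 5), so v₃ = 5.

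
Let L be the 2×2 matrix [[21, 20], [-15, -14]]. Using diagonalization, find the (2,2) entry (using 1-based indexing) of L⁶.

Characteristic polynomial: s^2 - 7s + 6 = (s - 6)(s - 1), so the eigenvalues are 1, 6.
s=6: eigenvector (4, -3).
s=1: eigenvector (-1, 1).
P = [[4, -1], [-3, 1]], D = diag(6, 1), P⁻¹ = [[1, 1], [3, 4]].
L⁶ = P·diag(46656, 1)·P⁻¹ = [[186621, 186620], [-139965, -139964]].
The requested entry is -139964.

-139964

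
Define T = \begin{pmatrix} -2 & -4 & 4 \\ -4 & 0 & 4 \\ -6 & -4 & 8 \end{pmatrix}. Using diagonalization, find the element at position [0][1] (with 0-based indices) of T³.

Characteristic polynomial: λ^3 - 6λ^2 + 8λ = λ(λ - 4)(λ - 2), so the eigenvalues are 0, 2, 4.
λ=4: eigenvector (0, -1, -1).
λ=0: eigenvector (2, 1, 2).
λ=2: eigenvector (1, 0, 1).
P = [[0, 2, 1], [-1, 1, 0], [-1, 2, 1]], D = diag(4, 0, 2), P⁻¹ = [[1, 0, -1], [1, 1, -1], [-1, -2, 2]].
T³ = P·diag(64, 0, 8)·P⁻¹ = [[-8, -16, 16], [-64, 0, 64], [-72, -16, 80]].
The requested entry is -16.

-16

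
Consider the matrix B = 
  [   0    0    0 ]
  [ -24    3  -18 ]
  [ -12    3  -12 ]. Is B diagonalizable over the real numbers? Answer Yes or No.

Yes

Characteristic polynomial: p(t) = t^3 + 9t^2 + 18t = t(t + 3)(t + 6).
All 3 eigenvalues are distinct, so B is diagonalizable.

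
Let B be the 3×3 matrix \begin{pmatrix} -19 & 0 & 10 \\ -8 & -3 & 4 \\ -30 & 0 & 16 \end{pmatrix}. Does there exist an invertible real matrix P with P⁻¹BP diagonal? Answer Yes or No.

Characteristic polynomial: p(t) = t^3 + 6t^2 + 5t - 12 = (t - 1)(t + 3)(t + 4).
All 3 eigenvalues are distinct, so B is diagonalizable.

Yes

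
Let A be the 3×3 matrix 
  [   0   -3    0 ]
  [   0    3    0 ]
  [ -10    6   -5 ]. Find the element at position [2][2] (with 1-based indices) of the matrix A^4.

Characteristic polynomial: r^3 + 2r^2 - 15r = r(r - 3)(r + 5), so the eigenvalues are -5, 0, 3.
r=3: eigenvector (-1, 1, 2).
r=0: eigenvector (1, 0, -2).
r=-5: eigenvector (0, 0, 1).
P = [[-1, 1, 0], [1, 0, 0], [2, -2, 1]], D = diag(3, 0, -5), P⁻¹ = [[0, 1, 0], [1, 1, 0], [2, 0, 1]].
A⁴ = P·diag(81, 0, 625)·P⁻¹ = [[0, -81, 0], [0, 81, 0], [1250, 162, 625]].
The requested entry is 81.

81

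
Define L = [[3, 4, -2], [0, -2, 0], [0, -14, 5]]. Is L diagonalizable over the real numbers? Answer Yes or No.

Characteristic polynomial: p(r) = r^3 - 6r^2 - r + 30 = (r - 5)(r - 3)(r + 2).
All 3 eigenvalues are distinct, so L is diagonalizable.

Yes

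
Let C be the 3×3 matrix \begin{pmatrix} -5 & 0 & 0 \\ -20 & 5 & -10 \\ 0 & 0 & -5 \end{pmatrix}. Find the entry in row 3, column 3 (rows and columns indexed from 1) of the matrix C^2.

25

Characteristic polynomial: t^3 + 5t^2 - 25t - 125 = (t - 5)(t + 5)^2, so the eigenvalues are -5, -5, 5.
t=-5: eigenvector (1, 2, 0).
t=-5: eigenvector (0, 1, 1).
t=5: eigenvector (0, 1, 0).
P = [[1, 0, 0], [2, 1, 1], [0, 1, 0]], D = diag(-5, -5, 5), P⁻¹ = [[1, 0, 0], [0, 0, 1], [-2, 1, -1]].
C² = P·diag(25, 25, 25)·P⁻¹ = [[25, 0, 0], [0, 25, 0], [0, 0, 25]].
The requested entry is 25.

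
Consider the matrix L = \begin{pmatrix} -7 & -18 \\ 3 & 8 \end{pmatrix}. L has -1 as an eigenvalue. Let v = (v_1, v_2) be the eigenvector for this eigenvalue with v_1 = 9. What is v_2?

-3

L + 1I = [[-6, -18], [3, 9]].
Solving (L + 1I)v = 0 gives the eigenspace spanned by (9, -3).
With v_1 = 9, v = (9, -3), so v_2 = -3.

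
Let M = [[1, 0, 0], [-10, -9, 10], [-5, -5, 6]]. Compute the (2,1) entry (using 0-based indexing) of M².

15

Characteristic polynomial: r^3 + 2r^2 - 7r + 4 = (r - 1)^2(r + 4), so the eigenvalues are -4, 1, 1.
r=1: eigenvector (1, 0, 1).
r=1: eigenvector (0, -1, -1).
r=-4: eigenvector (0, 2, 1).
P = [[1, 0, 0], [0, -1, 2], [1, -1, 1]], D = diag(1, 1, -4), P⁻¹ = [[1, 0, 0], [2, 1, -2], [1, 1, -1]].
M² = P·diag(1, 1, 16)·P⁻¹ = [[1, 0, 0], [30, 31, -30], [15, 15, -14]].
The requested entry is 15.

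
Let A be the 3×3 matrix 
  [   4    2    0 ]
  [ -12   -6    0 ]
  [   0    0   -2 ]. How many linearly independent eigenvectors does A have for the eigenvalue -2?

2

A + 2I = [[6, 2, 0], [-12, -4, 0], [0, 0, 0]].
This matrix has rank 1, so its null space has dimension 3 − 1 = 2.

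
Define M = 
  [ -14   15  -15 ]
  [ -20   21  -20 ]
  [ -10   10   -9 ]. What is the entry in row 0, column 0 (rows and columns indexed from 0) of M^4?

Characteristic polynomial: λ^3 + 2λ^2 - 7λ + 4 = (λ - 1)^2(λ + 4), so the eigenvalues are -4, 1, 1.
λ=1: eigenvector (1, 2, 1).
λ=1: eigenvector (1, 1, 0).
λ=-4: eigenvector (3, 4, 2).
P = [[1, 1, 3], [2, 1, 4], [1, 0, 2]], D = diag(1, 1, -4), P⁻¹ = [[-2, 2, -1], [0, 1, -2], [1, -1, 1]].
M⁴ = P·diag(1, 1, 256)·P⁻¹ = [[766, -765, 765], [1020, -1019, 1020], [510, -510, 511]].
The requested entry is 766.

766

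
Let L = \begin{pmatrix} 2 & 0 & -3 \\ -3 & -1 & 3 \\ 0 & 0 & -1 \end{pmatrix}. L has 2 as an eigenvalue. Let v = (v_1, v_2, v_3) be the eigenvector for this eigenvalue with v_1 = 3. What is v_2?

-3

L − 2I = [[0, 0, -3], [-3, -3, 3], [0, 0, -3]].
Solving (L − 2I)v = 0 gives the eigenspace spanned by (3, -3, 0).
With v_1 = 3, v = (3, -3, 0), so v_2 = -3.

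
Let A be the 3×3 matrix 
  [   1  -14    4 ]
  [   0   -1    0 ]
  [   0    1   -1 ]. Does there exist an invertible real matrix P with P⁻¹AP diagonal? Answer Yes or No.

Characteristic polynomial: p(s) = s^3 + s^2 - s - 1 = (s - 1)(s + 1)^2.
s = -1 has algebraic multiplicity 2; rank(A + 1I) = 2, so geometric multiplicity = 1.
Geometric multiplicity < algebraic multiplicity, so A is not diagonalizable.

No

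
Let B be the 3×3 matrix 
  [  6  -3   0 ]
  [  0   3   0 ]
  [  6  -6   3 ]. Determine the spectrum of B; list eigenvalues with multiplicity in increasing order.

Characteristic polynomial: p(λ) = λ^3 - 12λ^2 + 45λ - 54 = (λ - 6)(λ - 3)^2.
Roots (with multiplicity): 3, 3, 6.

3, 3, 6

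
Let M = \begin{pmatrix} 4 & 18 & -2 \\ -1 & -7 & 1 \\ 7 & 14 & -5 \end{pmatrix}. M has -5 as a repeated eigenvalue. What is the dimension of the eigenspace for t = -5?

1

M + 5I = [[9, 18, -2], [-1, -2, 1], [7, 14, 0]].
This matrix has rank 2, so its null space has dimension 3 − 2 = 1.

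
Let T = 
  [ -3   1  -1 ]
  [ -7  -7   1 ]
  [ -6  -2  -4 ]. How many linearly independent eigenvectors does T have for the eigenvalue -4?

1

T + 4I = [[1, 1, -1], [-7, -3, 1], [-6, -2, 0]].
This matrix has rank 2, so its null space has dimension 3 − 2 = 1.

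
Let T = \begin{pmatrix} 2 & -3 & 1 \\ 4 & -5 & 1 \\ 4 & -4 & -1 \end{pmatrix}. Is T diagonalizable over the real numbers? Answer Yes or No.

Characteristic polynomial: p(μ) = μ^3 + 4μ^2 + 5μ + 2 = (μ + 1)^2(μ + 2).
μ = -1 has algebraic multiplicity 2; rank(T + 1I) = 2, so geometric multiplicity = 1.
Geometric multiplicity < algebraic multiplicity, so T is not diagonalizable.

No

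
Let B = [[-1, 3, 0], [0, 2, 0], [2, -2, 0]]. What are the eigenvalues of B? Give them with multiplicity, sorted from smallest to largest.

-1, 0, 2

Characteristic polynomial: p(r) = r^3 - r^2 - 2r = r(r - 2)(r + 1).
Roots (with multiplicity): -1, 0, 2.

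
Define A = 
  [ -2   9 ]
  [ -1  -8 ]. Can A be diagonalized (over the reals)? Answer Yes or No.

Characteristic polynomial: p(t) = t^2 + 10t + 25 = (t + 5)^2.
t = -5 has algebraic multiplicity 2; rank(A + 5I) = 1, so geometric multiplicity = 1.
Geometric multiplicity < algebraic multiplicity, so A is not diagonalizable.

No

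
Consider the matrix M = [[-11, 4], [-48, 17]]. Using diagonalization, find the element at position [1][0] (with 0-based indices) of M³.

Characteristic polynomial: s^2 - 6s + 5 = (s - 5)(s - 1), so the eigenvalues are 1, 5.
s=1: eigenvector (1, 3).
s=5: eigenvector (1, 4).
P = [[1, 1], [3, 4]], D = diag(1, 5), P⁻¹ = [[4, -1], [-3, 1]].
M³ = P·diag(1, 125)·P⁻¹ = [[-371, 124], [-1488, 497]].
The requested entry is -1488.

-1488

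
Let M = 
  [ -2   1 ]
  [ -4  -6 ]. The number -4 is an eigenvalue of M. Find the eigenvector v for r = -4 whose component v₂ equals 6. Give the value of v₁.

-3

M + 4I = [[2, 1], [-4, -2]].
Solving (M + 4I)v = 0 gives the eigenspace spanned by (-3, 6).
With v₂ = 6, v = (-3, 6), so v₁ = -3.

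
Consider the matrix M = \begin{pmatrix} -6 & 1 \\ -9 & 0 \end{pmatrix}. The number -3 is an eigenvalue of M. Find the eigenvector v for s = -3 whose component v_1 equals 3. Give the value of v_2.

M + 3I = [[-3, 1], [-9, 3]].
Solving (M + 3I)v = 0 gives the eigenspace spanned by (3, 9).
With v_1 = 3, v = (3, 9), so v_2 = 9.

9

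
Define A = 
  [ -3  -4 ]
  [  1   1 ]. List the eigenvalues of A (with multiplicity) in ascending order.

-1, -1

Characteristic polynomial: p(μ) = μ^2 + 2μ + 1 = (μ + 1)^2.
Roots (with multiplicity): -1, -1.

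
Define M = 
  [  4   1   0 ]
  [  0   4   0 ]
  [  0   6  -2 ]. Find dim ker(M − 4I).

M − 4I = [[0, 1, 0], [0, 0, 0], [0, 6, -6]].
This matrix has rank 2, so its null space has dimension 3 − 2 = 1.

1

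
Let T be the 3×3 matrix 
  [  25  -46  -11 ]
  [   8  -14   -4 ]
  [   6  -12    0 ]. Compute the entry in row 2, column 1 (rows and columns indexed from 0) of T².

-108

Characteristic polynomial: λ^3 - 11λ^2 + 36λ - 36 = (λ - 6)(λ - 3)(λ - 2), so the eigenvalues are 2, 3, 6.
λ=6: eigenvector (3, 1, 1).
λ=2: eigenvector (2, 1, 0).
λ=3: eigenvector (1, 0, 2).
P = [[3, 2, 1], [1, 1, 0], [1, 0, 2]], D = diag(6, 2, 3), P⁻¹ = [[2, -4, -1], [-2, 5, 1], [-1, 2, 1]].
T² = P·diag(36, 4, 9)·P⁻¹ = [[191, -374, -91], [64, -124, -32], [54, -108, -18]].
The requested entry is -108.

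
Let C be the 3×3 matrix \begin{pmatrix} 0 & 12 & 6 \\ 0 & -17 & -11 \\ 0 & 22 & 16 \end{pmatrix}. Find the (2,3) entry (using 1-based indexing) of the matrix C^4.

671

Characteristic polynomial: r^3 + r^2 - 30r = r(r - 5)(r + 6), so the eigenvalues are -6, 0, 5.
r=0: eigenvector (1, 0, 0).
r=5: eigenvector (0, -1, 2).
r=-6: eigenvector (1, -1, 1).
P = [[1, 0, 1], [0, -1, -1], [0, 2, 1]], D = diag(0, 5, -6), P⁻¹ = [[1, 2, 1], [0, 1, 1], [0, -2, -1]].
C⁴ = P·diag(0, 625, 1296)·P⁻¹ = [[0, -2592, -1296], [0, 1967, 671], [0, -1342, -46]].
The requested entry is 671.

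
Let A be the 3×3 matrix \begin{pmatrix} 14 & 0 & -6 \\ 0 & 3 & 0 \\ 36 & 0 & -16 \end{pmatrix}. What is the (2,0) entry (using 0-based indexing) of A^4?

-1440

Characteristic polynomial: λ^3 - λ^2 - 14λ + 24 = (λ - 3)(λ - 2)(λ + 4), so the eigenvalues are -4, 2, 3.
λ=-4: eigenvector (-1, 0, -3).
λ=3: eigenvector (0, 1, 0).
λ=2: eigenvector (1, 0, 2).
P = [[-1, 0, 1], [0, 1, 0], [-3, 0, 2]], D = diag(-4, 3, 2), P⁻¹ = [[2, 0, -1], [0, 1, 0], [3, 0, -1]].
A⁴ = P·diag(256, 81, 16)·P⁻¹ = [[-464, 0, 240], [0, 81, 0], [-1440, 0, 736]].
The requested entry is -1440.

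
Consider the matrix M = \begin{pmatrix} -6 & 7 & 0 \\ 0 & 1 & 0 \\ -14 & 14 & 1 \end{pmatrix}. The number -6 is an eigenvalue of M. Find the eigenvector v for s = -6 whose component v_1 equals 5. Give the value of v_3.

M + 6I = [[0, 7, 0], [0, 7, 0], [-14, 14, 7]].
Solving (M + 6I)v = 0 gives the eigenspace spanned by (5, 0, 10).
With v_1 = 5, v = (5, 0, 10), so v_3 = 10.

10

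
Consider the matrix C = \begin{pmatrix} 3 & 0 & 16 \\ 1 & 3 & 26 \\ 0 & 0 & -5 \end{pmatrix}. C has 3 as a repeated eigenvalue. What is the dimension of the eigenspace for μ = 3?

1

C − 3I = [[0, 0, 16], [1, 0, 26], [0, 0, -8]].
This matrix has rank 2, so its null space has dimension 3 − 2 = 1.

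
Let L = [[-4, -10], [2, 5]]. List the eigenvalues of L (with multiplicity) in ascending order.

0, 1

Characteristic polynomial: p(λ) = λ^2 - λ = λ(λ - 1).
Roots (with multiplicity): 0, 1.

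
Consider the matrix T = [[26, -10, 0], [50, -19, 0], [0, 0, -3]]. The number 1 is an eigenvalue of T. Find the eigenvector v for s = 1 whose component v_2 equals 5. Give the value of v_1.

2

T − 1I = [[25, -10, 0], [50, -20, 0], [0, 0, -4]].
Solving (T − 1I)v = 0 gives the eigenspace spanned by (2, 5, 0).
With v_2 = 5, v = (2, 5, 0), so v_1 = 2.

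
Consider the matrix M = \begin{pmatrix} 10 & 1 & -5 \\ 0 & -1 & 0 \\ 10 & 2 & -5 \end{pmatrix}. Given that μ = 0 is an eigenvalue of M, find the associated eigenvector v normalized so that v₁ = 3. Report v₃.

6

M = [[10, 1, -5], [0, -1, 0], [10, 2, -5]].
Solving (M)v = 0 gives the eigenspace spanned by (3, 0, 6).
With v₁ = 3, v = (3, 0, 6), so v₃ = 6.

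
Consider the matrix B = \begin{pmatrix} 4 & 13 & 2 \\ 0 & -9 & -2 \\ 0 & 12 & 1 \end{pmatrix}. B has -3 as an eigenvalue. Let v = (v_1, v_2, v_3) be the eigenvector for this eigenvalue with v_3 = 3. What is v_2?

-1

B + 3I = [[7, 13, 2], [0, -6, -2], [0, 12, 4]].
Solving (B + 3I)v = 0 gives the eigenspace spanned by (1, -1, 3).
With v_3 = 3, v = (1, -1, 3), so v_2 = -1.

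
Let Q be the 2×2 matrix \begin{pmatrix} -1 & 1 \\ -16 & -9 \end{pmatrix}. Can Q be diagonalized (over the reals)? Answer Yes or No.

Characteristic polynomial: p(r) = r^2 + 10r + 25 = (r + 5)^2.
r = -5 has algebraic multiplicity 2; rank(Q + 5I) = 1, so geometric multiplicity = 1.
Geometric multiplicity < algebraic multiplicity, so Q is not diagonalizable.

No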